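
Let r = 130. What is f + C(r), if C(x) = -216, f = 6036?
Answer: 5820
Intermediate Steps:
f + C(r) = 6036 - 216 = 5820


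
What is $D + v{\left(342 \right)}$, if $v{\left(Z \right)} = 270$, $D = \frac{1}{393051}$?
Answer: $\frac{106123771}{393051} \approx 270.0$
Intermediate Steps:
$D = \frac{1}{393051} \approx 2.5442 \cdot 10^{-6}$
$D + v{\left(342 \right)} = \frac{1}{393051} + 270 = \frac{106123771}{393051}$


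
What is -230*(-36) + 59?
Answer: 8339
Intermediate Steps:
-230*(-36) + 59 = 8280 + 59 = 8339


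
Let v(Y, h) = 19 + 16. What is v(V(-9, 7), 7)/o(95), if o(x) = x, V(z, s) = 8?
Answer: 7/19 ≈ 0.36842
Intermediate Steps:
v(Y, h) = 35
v(V(-9, 7), 7)/o(95) = 35/95 = 35*(1/95) = 7/19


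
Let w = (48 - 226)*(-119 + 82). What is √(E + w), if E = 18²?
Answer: √6910 ≈ 83.126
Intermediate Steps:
w = 6586 (w = -178*(-37) = 6586)
E = 324
√(E + w) = √(324 + 6586) = √6910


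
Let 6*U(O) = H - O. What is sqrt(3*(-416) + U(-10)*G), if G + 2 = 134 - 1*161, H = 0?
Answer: I*sqrt(11667)/3 ≈ 36.005*I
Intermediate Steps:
U(O) = -O/6 (U(O) = (0 - O)/6 = (-O)/6 = -O/6)
G = -29 (G = -2 + (134 - 1*161) = -2 + (134 - 161) = -2 - 27 = -29)
sqrt(3*(-416) + U(-10)*G) = sqrt(3*(-416) - 1/6*(-10)*(-29)) = sqrt(-1248 + (5/3)*(-29)) = sqrt(-1248 - 145/3) = sqrt(-3889/3) = I*sqrt(11667)/3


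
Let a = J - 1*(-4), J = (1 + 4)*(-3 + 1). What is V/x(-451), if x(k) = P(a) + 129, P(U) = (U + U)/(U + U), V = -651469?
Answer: -50113/10 ≈ -5011.3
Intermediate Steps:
J = -10 (J = 5*(-2) = -10)
a = -6 (a = -10 - 1*(-4) = -10 + 4 = -6)
P(U) = 1 (P(U) = (2*U)/((2*U)) = (2*U)*(1/(2*U)) = 1)
x(k) = 130 (x(k) = 1 + 129 = 130)
V/x(-451) = -651469/130 = -651469*1/130 = -50113/10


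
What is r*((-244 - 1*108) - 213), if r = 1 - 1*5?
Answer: 2260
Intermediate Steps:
r = -4 (r = 1 - 5 = -4)
r*((-244 - 1*108) - 213) = -4*((-244 - 1*108) - 213) = -4*((-244 - 108) - 213) = -4*(-352 - 213) = -4*(-565) = 2260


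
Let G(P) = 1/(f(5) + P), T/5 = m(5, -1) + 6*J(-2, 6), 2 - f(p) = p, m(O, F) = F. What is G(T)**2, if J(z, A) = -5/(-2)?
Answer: 1/4489 ≈ 0.00022277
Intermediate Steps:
f(p) = 2 - p
J(z, A) = 5/2 (J(z, A) = -5*(-1/2) = 5/2)
T = 70 (T = 5*(-1 + 6*(5/2)) = 5*(-1 + 15) = 5*14 = 70)
G(P) = 1/(-3 + P) (G(P) = 1/((2 - 1*5) + P) = 1/((2 - 5) + P) = 1/(-3 + P))
G(T)**2 = (1/(-3 + 70))**2 = (1/67)**2 = 1/4489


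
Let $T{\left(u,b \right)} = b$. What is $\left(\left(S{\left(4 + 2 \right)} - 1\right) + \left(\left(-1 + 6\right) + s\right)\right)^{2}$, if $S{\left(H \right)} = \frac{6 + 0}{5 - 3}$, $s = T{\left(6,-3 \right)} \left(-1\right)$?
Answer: $100$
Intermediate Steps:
$s = 3$ ($s = \left(-3\right) \left(-1\right) = 3$)
$S{\left(H \right)} = 3$ ($S{\left(H \right)} = \frac{6}{2} = 6 \cdot \frac{1}{2} = 3$)
$\left(\left(S{\left(4 + 2 \right)} - 1\right) + \left(\left(-1 + 6\right) + s\right)\right)^{2} = \left(\left(3 - 1\right) + \left(\left(-1 + 6\right) + 3\right)\right)^{2} = \left(2 + \left(5 + 3\right)\right)^{2} = \left(2 + 8\right)^{2} = 10^{2} = 100$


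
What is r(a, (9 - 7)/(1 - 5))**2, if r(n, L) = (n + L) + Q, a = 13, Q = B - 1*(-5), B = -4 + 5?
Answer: 1369/4 ≈ 342.25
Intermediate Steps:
B = 1
Q = 6 (Q = 1 - 1*(-5) = 1 + 5 = 6)
r(n, L) = 6 + L + n (r(n, L) = (n + L) + 6 = (L + n) + 6 = 6 + L + n)
r(a, (9 - 7)/(1 - 5))**2 = (6 + (9 - 7)/(1 - 5) + 13)**2 = (6 + 2/(-4) + 13)**2 = (6 + 2*(-1/4) + 13)**2 = (6 - 1/2 + 13)**2 = (37/2)**2 = 1369/4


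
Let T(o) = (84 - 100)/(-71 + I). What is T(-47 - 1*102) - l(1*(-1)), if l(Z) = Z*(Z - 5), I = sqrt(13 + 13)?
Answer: -28954/5015 + 16*sqrt(26)/5015 ≈ -5.7572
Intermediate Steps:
I = sqrt(26) ≈ 5.0990
l(Z) = Z*(-5 + Z)
T(o) = -16/(-71 + sqrt(26)) (T(o) = (84 - 100)/(-71 + sqrt(26)) = -16/(-71 + sqrt(26)))
T(-47 - 1*102) - l(1*(-1)) = (1136/5015 + 16*sqrt(26)/5015) - 1*(-1)*(-5 + 1*(-1)) = (1136/5015 + 16*sqrt(26)/5015) - (-1)*(-5 - 1) = (1136/5015 + 16*sqrt(26)/5015) - (-1)*(-6) = (1136/5015 + 16*sqrt(26)/5015) - 1*6 = (1136/5015 + 16*sqrt(26)/5015) - 6 = -28954/5015 + 16*sqrt(26)/5015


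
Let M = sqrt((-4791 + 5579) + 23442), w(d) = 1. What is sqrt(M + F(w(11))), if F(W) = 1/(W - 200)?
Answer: sqrt(-199 + 39601*sqrt(24230))/199 ≈ 12.476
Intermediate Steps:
F(W) = 1/(-200 + W)
M = sqrt(24230) (M = sqrt(788 + 23442) = sqrt(24230) ≈ 155.66)
sqrt(M + F(w(11))) = sqrt(sqrt(24230) + 1/(-200 + 1)) = sqrt(sqrt(24230) + 1/(-199)) = sqrt(sqrt(24230) - 1/199) = sqrt(-1/199 + sqrt(24230))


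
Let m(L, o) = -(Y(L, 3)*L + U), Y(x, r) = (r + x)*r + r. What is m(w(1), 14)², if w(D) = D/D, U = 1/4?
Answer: 3721/16 ≈ 232.56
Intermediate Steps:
Y(x, r) = r + r*(r + x) (Y(x, r) = r*(r + x) + r = r + r*(r + x))
U = ¼ ≈ 0.25000
w(D) = 1
m(L, o) = -¼ - L*(12 + 3*L) (m(L, o) = -((3*(1 + 3 + L))*L + ¼) = -((3*(4 + L))*L + ¼) = -((12 + 3*L)*L + ¼) = -(L*(12 + 3*L) + ¼) = -(¼ + L*(12 + 3*L)) = -¼ - L*(12 + 3*L))
m(w(1), 14)² = (-¼ - 3*1*(4 + 1))² = (-¼ - 3*1*5)² = (-¼ - 15)² = (-61/4)² = 3721/16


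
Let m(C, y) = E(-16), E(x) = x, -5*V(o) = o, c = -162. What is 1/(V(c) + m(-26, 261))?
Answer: 5/82 ≈ 0.060976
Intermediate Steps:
V(o) = -o/5
m(C, y) = -16
1/(V(c) + m(-26, 261)) = 1/(-⅕*(-162) - 16) = 1/(162/5 - 16) = 1/(82/5) = 5/82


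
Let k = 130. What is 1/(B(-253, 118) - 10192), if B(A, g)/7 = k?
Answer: -1/9282 ≈ -0.00010774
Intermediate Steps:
B(A, g) = 910 (B(A, g) = 7*130 = 910)
1/(B(-253, 118) - 10192) = 1/(910 - 10192) = 1/(-9282) = -1/9282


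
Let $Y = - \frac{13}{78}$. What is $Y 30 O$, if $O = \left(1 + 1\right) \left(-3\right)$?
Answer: $30$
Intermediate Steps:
$O = -6$ ($O = 2 \left(-3\right) = -6$)
$Y = - \frac{1}{6}$ ($Y = \left(-13\right) \frac{1}{78} = - \frac{1}{6} \approx -0.16667$)
$Y 30 O = \left(- \frac{1}{6}\right) 30 \left(-6\right) = \left(-5\right) \left(-6\right) = 30$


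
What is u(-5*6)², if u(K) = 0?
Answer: 0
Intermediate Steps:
u(-5*6)² = 0² = 0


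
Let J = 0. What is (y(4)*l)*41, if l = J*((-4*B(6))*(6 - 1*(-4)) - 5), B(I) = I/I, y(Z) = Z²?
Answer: 0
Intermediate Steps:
B(I) = 1
l = 0 (l = 0*((-4*1)*(6 - 1*(-4)) - 5) = 0*(-4*(6 + 4) - 5) = 0*(-4*10 - 5) = 0*(-40 - 5) = 0*(-45) = 0)
(y(4)*l)*41 = (4²*0)*41 = (16*0)*41 = 0*41 = 0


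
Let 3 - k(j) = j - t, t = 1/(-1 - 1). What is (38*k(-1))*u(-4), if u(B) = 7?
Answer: 931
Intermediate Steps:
t = -½ (t = 1/(-2) = -½ ≈ -0.50000)
k(j) = 5/2 - j (k(j) = 3 - (j - 1*(-½)) = 3 - (j + ½) = 3 - (½ + j) = 3 + (-½ - j) = 5/2 - j)
(38*k(-1))*u(-4) = (38*(5/2 - 1*(-1)))*7 = (38*(5/2 + 1))*7 = (38*(7/2))*7 = 133*7 = 931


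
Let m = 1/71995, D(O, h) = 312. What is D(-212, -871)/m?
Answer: 22462440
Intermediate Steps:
m = 1/71995 ≈ 1.3890e-5
D(-212, -871)/m = 312/(1/71995) = 312*71995 = 22462440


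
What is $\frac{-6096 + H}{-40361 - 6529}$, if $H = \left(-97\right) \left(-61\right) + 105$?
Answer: $\frac{37}{23445} \approx 0.0015782$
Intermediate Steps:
$H = 6022$ ($H = 5917 + 105 = 6022$)
$\frac{-6096 + H}{-40361 - 6529} = \frac{-6096 + 6022}{-40361 - 6529} = - \frac{74}{-40361 - 6529} = - \frac{74}{-46890} = \left(-74\right) \left(- \frac{1}{46890}\right) = \frac{37}{23445}$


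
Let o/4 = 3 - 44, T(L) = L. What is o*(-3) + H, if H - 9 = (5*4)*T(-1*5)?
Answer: 401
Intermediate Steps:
H = -91 (H = 9 + (5*4)*(-1*5) = 9 + 20*(-5) = 9 - 100 = -91)
o = -164 (o = 4*(3 - 44) = 4*(-41) = -164)
o*(-3) + H = -164*(-3) - 91 = 492 - 91 = 401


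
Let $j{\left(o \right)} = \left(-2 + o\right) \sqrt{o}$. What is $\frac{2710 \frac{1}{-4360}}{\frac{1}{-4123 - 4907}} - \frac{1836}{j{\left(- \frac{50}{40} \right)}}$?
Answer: $\frac{1223565}{218} - \frac{14688 i \sqrt{5}}{65} \approx 5612.7 - 505.28 i$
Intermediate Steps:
$j{\left(o \right)} = \sqrt{o} \left(-2 + o\right)$
$\frac{2710 \frac{1}{-4360}}{\frac{1}{-4123 - 4907}} - \frac{1836}{j{\left(- \frac{50}{40} \right)}} = \frac{2710 \frac{1}{-4360}}{\frac{1}{-4123 - 4907}} - \frac{1836}{\sqrt{- \frac{50}{40}} \left(-2 - \frac{50}{40}\right)} = \frac{2710 \left(- \frac{1}{4360}\right)}{\frac{1}{-9030}} - \frac{1836}{\sqrt{\left(-50\right) \frac{1}{40}} \left(-2 - \frac{5}{4}\right)} = - \frac{271}{436 \left(- \frac{1}{9030}\right)} - \frac{1836}{\sqrt{- \frac{5}{4}} \left(-2 - \frac{5}{4}\right)} = \left(- \frac{271}{436}\right) \left(-9030\right) - \frac{1836}{\frac{i \sqrt{5}}{2} \left(- \frac{13}{4}\right)} = \frac{1223565}{218} - \frac{1836}{\left(- \frac{13}{8}\right) i \sqrt{5}} = \frac{1223565}{218} - 1836 \frac{8 i \sqrt{5}}{65} = \frac{1223565}{218} - \frac{14688 i \sqrt{5}}{65}$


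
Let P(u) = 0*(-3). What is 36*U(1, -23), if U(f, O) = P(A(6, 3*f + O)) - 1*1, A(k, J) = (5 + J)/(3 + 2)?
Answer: -36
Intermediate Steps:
A(k, J) = 1 + J/5 (A(k, J) = (5 + J)/5 = (5 + J)*(⅕) = 1 + J/5)
P(u) = 0
U(f, O) = -1 (U(f, O) = 0 - 1*1 = 0 - 1 = -1)
36*U(1, -23) = 36*(-1) = -36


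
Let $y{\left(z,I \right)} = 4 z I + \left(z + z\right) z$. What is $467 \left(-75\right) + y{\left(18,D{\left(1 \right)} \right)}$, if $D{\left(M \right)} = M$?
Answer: $-34305$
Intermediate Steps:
$y{\left(z,I \right)} = 2 z^{2} + 4 I z$ ($y{\left(z,I \right)} = 4 I z + 2 z z = 4 I z + 2 z^{2} = 2 z^{2} + 4 I z$)
$467 \left(-75\right) + y{\left(18,D{\left(1 \right)} \right)} = 467 \left(-75\right) + 2 \cdot 18 \left(18 + 2 \cdot 1\right) = -35025 + 2 \cdot 18 \left(18 + 2\right) = -35025 + 2 \cdot 18 \cdot 20 = -35025 + 720 = -34305$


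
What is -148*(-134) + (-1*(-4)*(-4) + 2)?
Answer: 19818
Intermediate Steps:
-148*(-134) + (-1*(-4)*(-4) + 2) = 19832 + (4*(-4) + 2) = 19832 + (-16 + 2) = 19832 - 14 = 19818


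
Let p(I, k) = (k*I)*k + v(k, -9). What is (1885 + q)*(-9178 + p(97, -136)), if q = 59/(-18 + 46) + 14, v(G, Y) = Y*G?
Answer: 47539488249/14 ≈ 3.3957e+9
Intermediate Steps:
v(G, Y) = G*Y
q = 451/28 (q = 59/28 + 14 = 451/28 ≈ 16.107)
p(I, k) = -9*k + I*k² (p(I, k) = (k*I)*k + k*(-9) = (I*k)*k - 9*k = I*k² - 9*k = -9*k + I*k²)
(1885 + q)*(-9178 + p(97, -136)) = (1885 + 451/28)*(-9178 - 136*(-9 + 97*(-136))) = 53231*(-9178 - 136*(-9 - 13192))/28 = 53231*(-9178 - 136*(-13201))/28 = 53231*(-9178 + 1795336)/28 = (53231/28)*1786158 = 47539488249/14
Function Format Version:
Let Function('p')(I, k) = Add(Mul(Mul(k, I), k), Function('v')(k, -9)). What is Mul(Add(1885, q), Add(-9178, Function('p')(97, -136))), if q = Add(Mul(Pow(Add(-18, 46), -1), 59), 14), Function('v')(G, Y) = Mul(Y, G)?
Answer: Rational(47539488249, 14) ≈ 3.3957e+9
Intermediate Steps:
Function('v')(G, Y) = Mul(G, Y)
q = Rational(451, 28) (q = Add(Mul(Pow(28, -1), 59), 14) = Add(Mul(Rational(1, 28), 59), 14) = Add(Rational(59, 28), 14) = Rational(451, 28) ≈ 16.107)
Function('p')(I, k) = Add(Mul(-9, k), Mul(I, Pow(k, 2))) (Function('p')(I, k) = Add(Mul(Mul(k, I), k), Mul(k, -9)) = Add(Mul(Mul(I, k), k), Mul(-9, k)) = Add(Mul(I, Pow(k, 2)), Mul(-9, k)) = Add(Mul(-9, k), Mul(I, Pow(k, 2))))
Mul(Add(1885, q), Add(-9178, Function('p')(97, -136))) = Mul(Add(1885, Rational(451, 28)), Add(-9178, Mul(-136, Add(-9, Mul(97, -136))))) = Mul(Rational(53231, 28), Add(-9178, Mul(-136, Add(-9, -13192)))) = Mul(Rational(53231, 28), Add(-9178, Mul(-136, -13201))) = Mul(Rational(53231, 28), Add(-9178, 1795336)) = Mul(Rational(53231, 28), 1786158) = Rational(47539488249, 14)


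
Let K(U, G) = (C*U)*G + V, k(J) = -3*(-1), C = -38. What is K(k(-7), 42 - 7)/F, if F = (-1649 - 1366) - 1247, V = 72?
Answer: 1959/2131 ≈ 0.91929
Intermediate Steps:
k(J) = 3
K(U, G) = 72 - 38*G*U (K(U, G) = (-38*U)*G + 72 = -38*G*U + 72 = 72 - 38*G*U)
F = -4262 (F = -3015 - 1247 = -4262)
K(k(-7), 42 - 7)/F = (72 - 38*(42 - 7)*3)/(-4262) = (72 - 38*35*3)*(-1/4262) = (72 - 3990)*(-1/4262) = -3918*(-1/4262) = 1959/2131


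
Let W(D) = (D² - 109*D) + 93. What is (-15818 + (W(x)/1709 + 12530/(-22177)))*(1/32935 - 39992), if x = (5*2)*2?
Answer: 789713994591202437717/1248252736955 ≈ 6.3266e+8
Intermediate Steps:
x = 20 (x = 10*2 = 20)
W(D) = 93 + D² - 109*D
(-15818 + (W(x)/1709 + 12530/(-22177)))*(1/32935 - 39992) = (-15818 + ((93 + 20² - 109*20)/1709 + 12530/(-22177)))*(1/32935 - 39992) = (-15818 + ((93 + 400 - 2180)*(1/1709) + 12530*(-1/22177)))*(1/32935 - 39992) = (-15818 + (-1687*1/1709 - 12530/22177))*(-1317136519/32935) = (-15818 + (-1687/1709 - 12530/22177))*(-1317136519/32935) = (-15818 - 58826369/37900493)*(-1317136519/32935) = -599568824643/37900493*(-1317136519/32935) = 789713994591202437717/1248252736955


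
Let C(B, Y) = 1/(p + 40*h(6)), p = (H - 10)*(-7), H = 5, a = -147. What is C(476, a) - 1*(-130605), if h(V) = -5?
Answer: 21549824/165 ≈ 1.3061e+5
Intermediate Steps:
p = 35 (p = (5 - 10)*(-7) = -5*(-7) = 35)
C(B, Y) = -1/165 (C(B, Y) = 1/(35 + 40*(-5)) = 1/(35 - 200) = 1/(-165) = -1/165)
C(476, a) - 1*(-130605) = -1/165 - 1*(-130605) = -1/165 + 130605 = 21549824/165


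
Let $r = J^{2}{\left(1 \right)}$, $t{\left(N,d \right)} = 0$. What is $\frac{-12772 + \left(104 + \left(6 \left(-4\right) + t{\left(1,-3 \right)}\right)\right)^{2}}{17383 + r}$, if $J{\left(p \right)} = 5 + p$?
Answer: $- \frac{6372}{17419} \approx -0.36581$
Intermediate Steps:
$r = 36$ ($r = \left(5 + 1\right)^{2} = 6^{2} = 36$)
$\frac{-12772 + \left(104 + \left(6 \left(-4\right) + t{\left(1,-3 \right)}\right)\right)^{2}}{17383 + r} = \frac{-12772 + \left(104 + \left(6 \left(-4\right) + 0\right)\right)^{2}}{17383 + 36} = \frac{-12772 + \left(104 + \left(-24 + 0\right)\right)^{2}}{17419} = \left(-12772 + \left(104 - 24\right)^{2}\right) \frac{1}{17419} = \left(-12772 + 80^{2}\right) \frac{1}{17419} = \left(-12772 + 6400\right) \frac{1}{17419} = \left(-6372\right) \frac{1}{17419} = - \frac{6372}{17419}$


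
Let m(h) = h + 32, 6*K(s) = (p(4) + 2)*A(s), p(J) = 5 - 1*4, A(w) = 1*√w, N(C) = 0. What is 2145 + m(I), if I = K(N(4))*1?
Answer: 2177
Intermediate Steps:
A(w) = √w
p(J) = 1 (p(J) = 5 - 4 = 1)
K(s) = √s/2 (K(s) = ((1 + 2)*√s)/6 = (3*√s)/6 = √s/2)
I = 0 (I = (√0/2)*1 = ((½)*0)*1 = 0*1 = 0)
m(h) = 32 + h
2145 + m(I) = 2145 + (32 + 0) = 2145 + 32 = 2177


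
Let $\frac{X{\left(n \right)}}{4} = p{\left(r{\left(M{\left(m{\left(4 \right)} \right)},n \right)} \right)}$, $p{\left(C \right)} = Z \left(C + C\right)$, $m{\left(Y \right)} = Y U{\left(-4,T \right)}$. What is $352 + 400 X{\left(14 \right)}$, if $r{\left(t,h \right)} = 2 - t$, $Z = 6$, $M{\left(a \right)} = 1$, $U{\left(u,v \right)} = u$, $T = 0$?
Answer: $19552$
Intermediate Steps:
$m{\left(Y \right)} = - 4 Y$ ($m{\left(Y \right)} = Y \left(-4\right) = - 4 Y$)
$p{\left(C \right)} = 12 C$ ($p{\left(C \right)} = 6 \left(C + C\right) = 6 \cdot 2 C = 12 C$)
$X{\left(n \right)} = 48$ ($X{\left(n \right)} = 4 \cdot 12 \left(2 - 1\right) = 4 \cdot 12 \cdot 1 = 4 \cdot 12 = 48$)
$352 + 400 X{\left(14 \right)} = 352 + 400 \cdot 48 = 352 + 19200 = 19552$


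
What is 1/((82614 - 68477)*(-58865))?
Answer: -1/832174505 ≈ -1.2017e-9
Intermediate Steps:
1/((82614 - 68477)*(-58865)) = -1/58865/14137 = (1/14137)*(-1/58865) = -1/832174505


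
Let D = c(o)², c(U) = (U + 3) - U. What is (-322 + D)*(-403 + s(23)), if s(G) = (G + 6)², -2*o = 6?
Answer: -137094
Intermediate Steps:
o = -3 (o = -½*6 = -3)
c(U) = 3 (c(U) = (3 + U) - U = 3)
D = 9 (D = 3² = 9)
s(G) = (6 + G)²
(-322 + D)*(-403 + s(23)) = (-322 + 9)*(-403 + (6 + 23)²) = -313*(-403 + 29²) = -313*(-403 + 841) = -313*438 = -137094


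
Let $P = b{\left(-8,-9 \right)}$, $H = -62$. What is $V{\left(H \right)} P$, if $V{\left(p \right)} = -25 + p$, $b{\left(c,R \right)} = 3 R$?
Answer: $2349$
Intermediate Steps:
$P = -27$ ($P = 3 \left(-9\right) = -27$)
$V{\left(H \right)} P = \left(-25 - 62\right) \left(-27\right) = \left(-87\right) \left(-27\right) = 2349$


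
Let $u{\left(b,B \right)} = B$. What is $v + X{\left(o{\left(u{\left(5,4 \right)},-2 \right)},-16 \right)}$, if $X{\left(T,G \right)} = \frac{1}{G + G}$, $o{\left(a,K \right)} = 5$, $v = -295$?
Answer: $- \frac{9441}{32} \approx -295.03$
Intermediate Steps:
$X{\left(T,G \right)} = \frac{1}{2 G}$
$v + X{\left(o{\left(u{\left(5,4 \right)},-2 \right)},-16 \right)} = -295 + \frac{1}{2 \left(-16\right)} = -295 + \frac{1}{2} \left(- \frac{1}{16}\right) = -295 - \frac{1}{32} = - \frac{9441}{32}$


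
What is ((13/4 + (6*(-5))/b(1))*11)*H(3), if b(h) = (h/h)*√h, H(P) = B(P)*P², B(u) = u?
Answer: -31779/4 ≈ -7944.8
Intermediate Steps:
H(P) = P³ (H(P) = P*P² = P³)
b(h) = √h (b(h) = 1*√h = √h)
((13/4 + (6*(-5))/b(1))*11)*H(3) = ((13/4 + (6*(-5))/(√1))*11)*3³ = ((13*(¼) - 30/1)*11)*27 = ((13/4 - 30*1)*11)*27 = ((13/4 - 30)*11)*27 = -107/4*11*27 = -1177/4*27 = -31779/4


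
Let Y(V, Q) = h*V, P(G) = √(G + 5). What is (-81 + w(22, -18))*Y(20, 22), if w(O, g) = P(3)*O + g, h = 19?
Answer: -37620 + 16720*√2 ≈ -13974.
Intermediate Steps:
P(G) = √(5 + G)
w(O, g) = g + 2*O*√2 (w(O, g) = √(5 + 3)*O + g = √8*O + g = (2*√2)*O + g = 2*O*√2 + g = g + 2*O*√2)
Y(V, Q) = 19*V
(-81 + w(22, -18))*Y(20, 22) = (-81 + (-18 + 2*22*√2))*(19*20) = (-81 + (-18 + 44*√2))*380 = (-99 + 44*√2)*380 = -37620 + 16720*√2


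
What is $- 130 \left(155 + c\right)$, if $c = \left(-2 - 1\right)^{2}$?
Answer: $-21320$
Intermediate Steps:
$c = 9$ ($c = \left(-3\right)^{2} = 9$)
$- 130 \left(155 + c\right) = - 130 \left(155 + 9\right) = \left(-130\right) 164 = -21320$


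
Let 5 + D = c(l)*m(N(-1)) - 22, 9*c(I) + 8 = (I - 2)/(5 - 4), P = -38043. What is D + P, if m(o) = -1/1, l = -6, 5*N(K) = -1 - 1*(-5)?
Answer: -342614/9 ≈ -38068.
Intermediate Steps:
N(K) = ⅘ (N(K) = (-1 - 1*(-5))/5 = (-1 + 5)/5 = (⅕)*4 = ⅘)
c(I) = -10/9 + I/9 (c(I) = -8/9 + ((I - 2)/(5 - 4))/9 = -8/9 + ((-2 + I)/1)/9 = -8/9 + ((-2 + I)*1)/9 = -8/9 + (-2 + I)/9 = -8/9 + (-2/9 + I/9) = -10/9 + I/9)
m(o) = -1 (m(o) = -1*1 = -1)
D = -227/9 (D = -5 + ((-10/9 + (⅑)*(-6))*(-1) - 22) = -5 + ((-10/9 - ⅔)*(-1) - 22) = -5 + (-16/9*(-1) - 22) = -5 + (16/9 - 22) = -5 - 182/9 = -227/9 ≈ -25.222)
D + P = -227/9 - 38043 = -342614/9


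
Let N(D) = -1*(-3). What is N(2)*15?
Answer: 45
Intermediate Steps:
N(D) = 3
N(2)*15 = 3*15 = 45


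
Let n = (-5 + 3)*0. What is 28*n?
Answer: 0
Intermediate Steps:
n = 0 (n = -2*0 = 0)
28*n = 28*0 = 0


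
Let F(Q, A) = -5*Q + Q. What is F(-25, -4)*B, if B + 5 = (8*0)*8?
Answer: -500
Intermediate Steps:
F(Q, A) = -4*Q
B = -5 (B = -5 + (8*0)*8 = -5 + 0*8 = -5 + 0 = -5)
F(-25, -4)*B = -4*(-25)*(-5) = 100*(-5) = -500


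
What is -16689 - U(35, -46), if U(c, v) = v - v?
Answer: -16689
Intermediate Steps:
U(c, v) = 0
-16689 - U(35, -46) = -16689 - 1*0 = -16689 + 0 = -16689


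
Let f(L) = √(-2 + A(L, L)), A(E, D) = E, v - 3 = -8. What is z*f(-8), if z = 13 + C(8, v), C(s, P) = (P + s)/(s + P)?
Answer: 14*I*√10 ≈ 44.272*I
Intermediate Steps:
v = -5 (v = 3 - 8 = -5)
C(s, P) = 1 (C(s, P) = (P + s)/(P + s) = 1)
f(L) = √(-2 + L)
z = 14 (z = 13 + 1 = 14)
z*f(-8) = 14*√(-2 - 8) = 14*√(-10) = 14*(I*√10) = 14*I*√10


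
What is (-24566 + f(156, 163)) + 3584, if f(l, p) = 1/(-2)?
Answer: -41965/2 ≈ -20983.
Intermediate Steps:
f(l, p) = -1/2
(-24566 + f(156, 163)) + 3584 = (-24566 - 1/2) + 3584 = -49133/2 + 3584 = -41965/2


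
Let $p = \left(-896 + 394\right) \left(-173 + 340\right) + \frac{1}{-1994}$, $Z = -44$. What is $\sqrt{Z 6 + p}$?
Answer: $\frac{23 i \sqrt{632092018}}{1994} \approx 290.0 i$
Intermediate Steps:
$p = - \frac{167164997}{1994}$ ($p = \left(-502\right) 167 - \frac{1}{1994} = -83834 - \frac{1}{1994} = - \frac{167164997}{1994} \approx -83834.0$)
$\sqrt{Z 6 + p} = \sqrt{\left(-44\right) 6 - \frac{167164997}{1994}} = \sqrt{-264 - \frac{167164997}{1994}} = \sqrt{- \frac{167691413}{1994}} = \frac{23 i \sqrt{632092018}}{1994}$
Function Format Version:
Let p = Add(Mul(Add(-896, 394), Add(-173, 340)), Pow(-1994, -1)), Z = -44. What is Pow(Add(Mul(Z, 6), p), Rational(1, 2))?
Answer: Mul(Rational(23, 1994), I, Pow(632092018, Rational(1, 2))) ≈ Mul(290.00, I)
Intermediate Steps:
p = Rational(-167164997, 1994) (p = Add(Mul(-502, 167), Rational(-1, 1994)) = Add(-83834, Rational(-1, 1994)) = Rational(-167164997, 1994) ≈ -83834.)
Pow(Add(Mul(Z, 6), p), Rational(1, 2)) = Pow(Add(Mul(-44, 6), Rational(-167164997, 1994)), Rational(1, 2)) = Pow(Add(-264, Rational(-167164997, 1994)), Rational(1, 2)) = Pow(Rational(-167691413, 1994), Rational(1, 2)) = Mul(Rational(23, 1994), I, Pow(632092018, Rational(1, 2)))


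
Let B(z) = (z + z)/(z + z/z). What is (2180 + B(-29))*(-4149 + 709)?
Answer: -52544280/7 ≈ -7.5063e+6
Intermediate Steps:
B(z) = 2*z/(1 + z) (B(z) = (2*z)/(z + 1) = (2*z)/(1 + z) = 2*z/(1 + z))
(2180 + B(-29))*(-4149 + 709) = (2180 + 2*(-29)/(1 - 29))*(-4149 + 709) = (2180 + 2*(-29)/(-28))*(-3440) = (2180 + 2*(-29)*(-1/28))*(-3440) = (2180 + 29/14)*(-3440) = (30549/14)*(-3440) = -52544280/7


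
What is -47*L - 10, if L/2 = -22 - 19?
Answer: 3844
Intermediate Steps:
L = -82 (L = 2*(-22 - 19) = 2*(-41) = -82)
-47*L - 10 = -47*(-82) - 10 = 3854 - 10 = 3844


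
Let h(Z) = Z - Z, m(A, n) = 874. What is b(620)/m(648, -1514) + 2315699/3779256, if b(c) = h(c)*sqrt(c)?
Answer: 2315699/3779256 ≈ 0.61274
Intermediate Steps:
h(Z) = 0
b(c) = 0 (b(c) = 0*sqrt(c) = 0)
b(620)/m(648, -1514) + 2315699/3779256 = 0/874 + 2315699/3779256 = 0*(1/874) + 2315699*(1/3779256) = 0 + 2315699/3779256 = 2315699/3779256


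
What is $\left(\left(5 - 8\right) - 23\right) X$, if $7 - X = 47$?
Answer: $1040$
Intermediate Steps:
$X = -40$ ($X = 7 - 47 = -40$)
$\left(\left(5 - 8\right) - 23\right) X = \left(\left(5 - 8\right) - 23\right) \left(-40\right) = \left(-3 - 23\right) \left(-40\right) = \left(-26\right) \left(-40\right) = 1040$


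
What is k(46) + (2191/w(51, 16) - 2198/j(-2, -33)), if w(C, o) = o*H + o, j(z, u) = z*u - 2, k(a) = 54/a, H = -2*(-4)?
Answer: -118931/6624 ≈ -17.955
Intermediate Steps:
H = 8
j(z, u) = -2 + u*z (j(z, u) = u*z - 2 = -2 + u*z)
w(C, o) = 9*o (w(C, o) = o*8 + o = 8*o + o = 9*o)
k(46) + (2191/w(51, 16) - 2198/j(-2, -33)) = 54/46 + (2191/((9*16)) - 2198/(-2 - 33*(-2))) = 54*(1/46) + (2191/144 - 2198/(-2 + 66)) = 27/23 + (2191*(1/144) - 2198/64) = 27/23 + (2191/144 - 2198*1/64) = 27/23 + (2191/144 - 1099/32) = 27/23 - 5509/288 = -118931/6624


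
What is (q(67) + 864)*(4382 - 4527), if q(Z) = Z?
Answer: -134995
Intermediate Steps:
(q(67) + 864)*(4382 - 4527) = (67 + 864)*(4382 - 4527) = 931*(-145) = -134995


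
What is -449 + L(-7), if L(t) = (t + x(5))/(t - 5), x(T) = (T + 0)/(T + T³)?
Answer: -139907/312 ≈ -448.42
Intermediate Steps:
x(T) = T/(T + T³)
L(t) = (1/26 + t)/(-5 + t) (L(t) = (t + 1/(1 + 5²))/(t - 5) = (t + 1/(1 + 25))/(-5 + t) = (t + 1/26)/(-5 + t) = (1/26 + t)/(-5 + t))
-449 + L(-7) = -449 + (1/26 - 7)/(-5 - 7) = -449 - 181/26/(-12) = -449 - 1/12*(-181/26) = -449 + 181/312 = -139907/312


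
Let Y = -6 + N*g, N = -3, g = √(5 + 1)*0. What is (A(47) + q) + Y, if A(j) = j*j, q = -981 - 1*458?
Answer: 764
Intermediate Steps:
g = 0 (g = √6*0 = 0)
q = -1439 (q = -981 - 458 = -1439)
Y = -6 (Y = -6 - 3*0 = -6 + 0 = -6)
A(j) = j²
(A(47) + q) + Y = (47² - 1439) - 6 = (2209 - 1439) - 6 = 770 - 6 = 764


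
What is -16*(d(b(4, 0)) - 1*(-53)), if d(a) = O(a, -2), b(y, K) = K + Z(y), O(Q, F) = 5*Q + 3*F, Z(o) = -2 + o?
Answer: -912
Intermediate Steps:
O(Q, F) = 3*F + 5*Q
b(y, K) = -2 + K + y (b(y, K) = K + (-2 + y) = -2 + K + y)
d(a) = -6 + 5*a (d(a) = 3*(-2) + 5*a = -6 + 5*a)
-16*(d(b(4, 0)) - 1*(-53)) = -16*((-6 + 5*(-2 + 0 + 4)) - 1*(-53)) = -16*((-6 + 5*2) + 53) = -16*((-6 + 10) + 53) = -16*(4 + 53) = -16*57 = -912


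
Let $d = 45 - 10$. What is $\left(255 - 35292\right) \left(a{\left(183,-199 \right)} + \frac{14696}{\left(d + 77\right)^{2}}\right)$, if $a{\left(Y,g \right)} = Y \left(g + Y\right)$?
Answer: $\frac{160794147879}{1568} \approx 1.0255 \cdot 10^{8}$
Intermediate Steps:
$d = 35$ ($d = 45 - 10 = 35$)
$a{\left(Y,g \right)} = Y \left(Y + g\right)$
$\left(255 - 35292\right) \left(a{\left(183,-199 \right)} + \frac{14696}{\left(d + 77\right)^{2}}\right) = \left(255 - 35292\right) \left(183 \left(183 - 199\right) + \frac{14696}{\left(35 + 77\right)^{2}}\right) = - 35037 \left(183 \left(-16\right) + \frac{14696}{112^{2}}\right) = - 35037 \left(-2928 + \frac{14696}{12544}\right) = - 35037 \left(-2928 + 14696 \cdot \frac{1}{12544}\right) = - 35037 \left(-2928 + \frac{1837}{1568}\right) = \left(-35037\right) \left(- \frac{4589267}{1568}\right) = \frac{160794147879}{1568}$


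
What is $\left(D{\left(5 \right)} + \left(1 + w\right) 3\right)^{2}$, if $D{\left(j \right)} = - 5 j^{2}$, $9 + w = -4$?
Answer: $25921$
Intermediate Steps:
$w = -13$ ($w = -9 - 4 = -13$)
$\left(D{\left(5 \right)} + \left(1 + w\right) 3\right)^{2} = \left(- 5 \cdot 5^{2} + \left(1 - 13\right) 3\right)^{2} = \left(\left(-5\right) 25 - 36\right)^{2} = \left(-125 - 36\right)^{2} = \left(-161\right)^{2} = 25921$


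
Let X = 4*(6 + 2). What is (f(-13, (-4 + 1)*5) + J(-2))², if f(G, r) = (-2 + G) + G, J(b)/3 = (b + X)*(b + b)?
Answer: 150544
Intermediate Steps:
X = 32 (X = 4*8 = 32)
J(b) = 6*b*(32 + b) (J(b) = 3*((b + 32)*(b + b)) = 3*((32 + b)*(2*b)) = 3*(2*b*(32 + b)) = 6*b*(32 + b))
f(G, r) = -2 + 2*G
(f(-13, (-4 + 1)*5) + J(-2))² = ((-2 + 2*(-13)) + 6*(-2)*(32 - 2))² = ((-2 - 26) + 6*(-2)*30)² = (-28 - 360)² = (-388)² = 150544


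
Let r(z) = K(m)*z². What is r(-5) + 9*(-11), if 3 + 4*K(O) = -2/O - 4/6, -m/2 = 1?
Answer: -347/3 ≈ -115.67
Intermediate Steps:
m = -2 (m = -2*1 = -2)
K(O) = -11/12 - 1/(2*O) (K(O) = -¾ + (-2/O - 4/6)/4 = -¾ + (-2/O - 4*⅙)/4 = -¾ + (-2/O - ⅔)/4 = -¾ + (-⅔ - 2/O)/4 = -¾ + (-⅙ - 1/(2*O)) = -11/12 - 1/(2*O))
r(z) = -2*z²/3 (r(z) = ((1/12)*(-6 - 11*(-2))/(-2))*z² = ((1/12)*(-½)*(-6 + 22))*z² = ((1/12)*(-½)*16)*z² = -2*z²/3)
r(-5) + 9*(-11) = -⅔*(-5)² + 9*(-11) = -⅔*25 - 99 = -50/3 - 99 = -347/3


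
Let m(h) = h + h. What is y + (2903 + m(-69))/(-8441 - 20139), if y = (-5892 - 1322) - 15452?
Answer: -129559409/5716 ≈ -22666.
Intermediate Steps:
m(h) = 2*h
y = -22666 (y = -7214 - 15452 = -22666)
y + (2903 + m(-69))/(-8441 - 20139) = -22666 + (2903 + 2*(-69))/(-8441 - 20139) = -22666 + (2903 - 138)/(-28580) = -22666 + 2765*(-1/28580) = -22666 - 553/5716 = -129559409/5716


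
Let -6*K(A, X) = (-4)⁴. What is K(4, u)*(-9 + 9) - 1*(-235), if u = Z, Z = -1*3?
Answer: 235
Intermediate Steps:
Z = -3
u = -3
K(A, X) = -128/3 (K(A, X) = -⅙*(-4)⁴ = -⅙*256 = -128/3)
K(4, u)*(-9 + 9) - 1*(-235) = -128*(-9 + 9)/3 - 1*(-235) = -128/3*0 + 235 = 0 + 235 = 235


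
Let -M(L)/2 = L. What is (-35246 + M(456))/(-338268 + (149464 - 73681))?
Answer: 36158/262485 ≈ 0.13775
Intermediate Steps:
M(L) = -2*L
(-35246 + M(456))/(-338268 + (149464 - 73681)) = (-35246 - 2*456)/(-338268 + (149464 - 73681)) = (-35246 - 912)/(-338268 + 75783) = -36158/(-262485) = -36158*(-1/262485) = 36158/262485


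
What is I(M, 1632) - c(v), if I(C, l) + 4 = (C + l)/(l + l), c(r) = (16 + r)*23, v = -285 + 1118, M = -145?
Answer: -63747697/3264 ≈ -19531.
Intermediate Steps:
v = 833
c(r) = 368 + 23*r
I(C, l) = -4 + (C + l)/(2*l) (I(C, l) = -4 + (C + l)/(l + l) = -4 + (C + l)/((2*l)) = -4 + (C + l)*(1/(2*l)) = -4 + (C + l)/(2*l))
I(M, 1632) - c(v) = (1/2)*(-145 - 7*1632)/1632 - (368 + 23*833) = (1/2)*(1/1632)*(-145 - 11424) - (368 + 19159) = (1/2)*(1/1632)*(-11569) - 1*19527 = -11569/3264 - 19527 = -63747697/3264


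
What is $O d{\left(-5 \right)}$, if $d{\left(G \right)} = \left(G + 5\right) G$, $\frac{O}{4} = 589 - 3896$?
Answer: $0$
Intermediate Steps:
$O = -13228$ ($O = 4 \left(589 - 3896\right) = 4 \left(-3307\right) = -13228$)
$d{\left(G \right)} = G \left(5 + G\right)$ ($d{\left(G \right)} = \left(5 + G\right) G = G \left(5 + G\right)$)
$O d{\left(-5 \right)} = - 13228 \left(- 5 \left(5 - 5\right)\right) = - 13228 \left(\left(-5\right) 0\right) = \left(-13228\right) 0 = 0$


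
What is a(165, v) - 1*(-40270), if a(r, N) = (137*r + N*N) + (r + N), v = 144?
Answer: 83920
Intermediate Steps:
a(r, N) = N + N**2 + 138*r (a(r, N) = (137*r + N**2) + (N + r) = (N**2 + 137*r) + (N + r) = N + N**2 + 138*r)
a(165, v) - 1*(-40270) = (144 + 144**2 + 138*165) - 1*(-40270) = (144 + 20736 + 22770) + 40270 = 43650 + 40270 = 83920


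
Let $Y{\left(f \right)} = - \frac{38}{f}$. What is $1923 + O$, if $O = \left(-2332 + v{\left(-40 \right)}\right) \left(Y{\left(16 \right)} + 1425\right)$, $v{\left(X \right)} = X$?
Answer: $- \frac{6745087}{2} \approx -3.3725 \cdot 10^{6}$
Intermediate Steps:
$O = - \frac{6748933}{2}$ ($O = \left(-2332 - 40\right) \left(- \frac{38}{16} + 1425\right) = - 2372 \left(\left(-38\right) \frac{1}{16} + 1425\right) = - 2372 \left(- \frac{19}{8} + 1425\right) = \left(-2372\right) \frac{11381}{8} = - \frac{6748933}{2} \approx -3.3745 \cdot 10^{6}$)
$1923 + O = 1923 - \frac{6748933}{2} = - \frac{6745087}{2}$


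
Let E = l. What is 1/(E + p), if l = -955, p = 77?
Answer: -1/878 ≈ -0.0011390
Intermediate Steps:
E = -955
1/(E + p) = 1/(-955 + 77) = 1/(-878) = -1/878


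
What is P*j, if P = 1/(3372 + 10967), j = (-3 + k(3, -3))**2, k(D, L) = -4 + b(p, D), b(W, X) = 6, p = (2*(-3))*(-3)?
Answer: 1/14339 ≈ 6.9740e-5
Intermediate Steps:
p = 18 (p = -6*(-3) = 18)
k(D, L) = 2 (k(D, L) = -4 + 6 = 2)
j = 1 (j = (-3 + 2)**2 = (-1)**2 = 1)
P = 1/14339 ≈ 6.9740e-5
P*j = (1/14339)*1 = 1/14339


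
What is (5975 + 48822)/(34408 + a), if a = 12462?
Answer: 54797/46870 ≈ 1.1691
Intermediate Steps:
(5975 + 48822)/(34408 + a) = (5975 + 48822)/(34408 + 12462) = 54797/46870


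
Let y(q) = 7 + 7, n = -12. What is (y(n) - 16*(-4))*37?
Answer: 2886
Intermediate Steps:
y(q) = 14
(y(n) - 16*(-4))*37 = (14 - 16*(-4))*37 = (14 + 64)*37 = 78*37 = 2886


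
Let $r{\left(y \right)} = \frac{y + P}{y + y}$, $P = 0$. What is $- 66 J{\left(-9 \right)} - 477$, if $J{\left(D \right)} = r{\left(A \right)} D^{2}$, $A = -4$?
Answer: $-3150$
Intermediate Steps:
$r{\left(y \right)} = \frac{1}{2}$ ($r{\left(y \right)} = \frac{y + 0}{y + y} = \frac{y}{2 y} = y \frac{1}{2 y} = \frac{1}{2}$)
$J{\left(D \right)} = \frac{D^{2}}{2}$
$- 66 J{\left(-9 \right)} - 477 = - 66 \frac{\left(-9\right)^{2}}{2} - 477 = - 66 \cdot \frac{1}{2} \cdot 81 - 477 = \left(-66\right) \frac{81}{2} - 477 = -2673 - 477 = -3150$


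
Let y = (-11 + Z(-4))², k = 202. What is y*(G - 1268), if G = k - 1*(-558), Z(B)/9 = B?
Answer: -1122172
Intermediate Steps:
Z(B) = 9*B
G = 760 (G = 202 - 1*(-558) = 202 + 558 = 760)
y = 2209 (y = (-11 + 9*(-4))² = (-11 - 36)² = (-47)² = 2209)
y*(G - 1268) = 2209*(760 - 1268) = 2209*(-508) = -1122172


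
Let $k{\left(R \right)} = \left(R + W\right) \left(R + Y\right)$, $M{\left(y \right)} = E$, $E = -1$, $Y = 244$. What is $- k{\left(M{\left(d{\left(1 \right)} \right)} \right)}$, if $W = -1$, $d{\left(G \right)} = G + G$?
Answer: $486$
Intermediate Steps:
$d{\left(G \right)} = 2 G$
$M{\left(y \right)} = -1$
$k{\left(R \right)} = \left(-1 + R\right) \left(244 + R\right)$ ($k{\left(R \right)} = \left(R - 1\right) \left(R + 244\right) = \left(-1 + R\right) \left(244 + R\right)$)
$- k{\left(M{\left(d{\left(1 \right)} \right)} \right)} = - (-244 + \left(-1\right)^{2} + 243 \left(-1\right)) = - (-244 + 1 - 243) = \left(-1\right) \left(-486\right) = 486$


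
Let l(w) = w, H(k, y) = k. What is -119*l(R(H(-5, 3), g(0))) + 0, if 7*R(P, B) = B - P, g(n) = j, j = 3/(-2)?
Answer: -119/2 ≈ -59.500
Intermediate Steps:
j = -3/2 (j = 3*(-½) = -3/2 ≈ -1.5000)
g(n) = -3/2
R(P, B) = -P/7 + B/7 (R(P, B) = (B - P)/7 = -P/7 + B/7)
-119*l(R(H(-5, 3), g(0))) + 0 = -119*(-⅐*(-5) + (⅐)*(-3/2)) + 0 = -119*(5/7 - 3/14) + 0 = -119*½ + 0 = -119/2 + 0 = -119/2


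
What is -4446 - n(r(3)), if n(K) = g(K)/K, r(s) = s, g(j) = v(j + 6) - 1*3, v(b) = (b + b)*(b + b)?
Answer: -4553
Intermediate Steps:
v(b) = 4*b**2 (v(b) = (2*b)*(2*b) = 4*b**2)
g(j) = -3 + 4*(6 + j)**2 (g(j) = 4*(j + 6)**2 - 1*3 = 4*(6 + j)**2 - 3 = -3 + 4*(6 + j)**2)
n(K) = (-3 + 4*(6 + K)**2)/K
-4446 - n(r(3)) = -4446 - (-3 + 4*(6 + 3)**2)/3 = -4446 - (-3 + 4*9**2)/3 = -4446 - (-3 + 4*81)/3 = -4446 - (-3 + 324)/3 = -4446 - 321/3 = -4446 - 1*107 = -4446 - 107 = -4553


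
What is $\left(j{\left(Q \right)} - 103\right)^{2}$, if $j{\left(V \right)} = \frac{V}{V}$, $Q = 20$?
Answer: $10404$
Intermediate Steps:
$j{\left(V \right)} = 1$
$\left(j{\left(Q \right)} - 103\right)^{2} = \left(1 - 103\right)^{2} = \left(-102\right)^{2} = 10404$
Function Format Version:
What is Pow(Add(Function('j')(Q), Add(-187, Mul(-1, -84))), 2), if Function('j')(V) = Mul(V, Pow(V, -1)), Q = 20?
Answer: 10404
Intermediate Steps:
Function('j')(V) = 1
Pow(Add(Function('j')(Q), Add(-187, Mul(-1, -84))), 2) = Pow(Add(1, Add(-187, Mul(-1, -84))), 2) = Pow(Add(1, Add(-187, 84)), 2) = Pow(Add(1, -103), 2) = Pow(-102, 2) = 10404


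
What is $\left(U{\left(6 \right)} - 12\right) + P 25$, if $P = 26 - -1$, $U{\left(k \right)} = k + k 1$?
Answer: $675$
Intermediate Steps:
$U{\left(k \right)} = 2 k$ ($U{\left(k \right)} = k + k = 2 k$)
$P = 27$ ($P = 26 + 1 = 27$)
$\left(U{\left(6 \right)} - 12\right) + P 25 = \left(2 \cdot 6 - 12\right) + 27 \cdot 25 = \left(12 - 12\right) + 675 = 0 + 675 = 675$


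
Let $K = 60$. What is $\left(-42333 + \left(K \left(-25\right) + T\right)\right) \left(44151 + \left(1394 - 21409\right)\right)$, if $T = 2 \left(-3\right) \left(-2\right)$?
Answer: $-1057663656$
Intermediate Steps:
$T = 12$ ($T = \left(-6\right) \left(-2\right) = 12$)
$\left(-42333 + \left(K \left(-25\right) + T\right)\right) \left(44151 + \left(1394 - 21409\right)\right) = \left(-42333 + \left(60 \left(-25\right) + 12\right)\right) \left(44151 + \left(1394 - 21409\right)\right) = \left(-42333 + \left(-1500 + 12\right)\right) \left(44151 + \left(1394 - 21409\right)\right) = \left(-42333 - 1488\right) \left(44151 - 20015\right) = \left(-43821\right) 24136 = -1057663656$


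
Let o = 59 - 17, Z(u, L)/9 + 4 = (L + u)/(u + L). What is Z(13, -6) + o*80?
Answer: 3333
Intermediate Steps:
Z(u, L) = -27 (Z(u, L) = -36 + 9*((L + u)/(u + L)) = -36 + 9*((L + u)/(L + u)) = -36 + 9*1 = -36 + 9 = -27)
o = 42
Z(13, -6) + o*80 = -27 + 42*80 = -27 + 3360 = 3333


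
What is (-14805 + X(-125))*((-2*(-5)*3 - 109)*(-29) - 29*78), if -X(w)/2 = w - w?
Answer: -429345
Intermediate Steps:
X(w) = 0 (X(w) = -2*(w - w) = -2*0 = 0)
(-14805 + X(-125))*((-2*(-5)*3 - 109)*(-29) - 29*78) = (-14805 + 0)*((-2*(-5)*3 - 109)*(-29) - 29*78) = -14805*((10*3 - 109)*(-29) - 2262) = -14805*((30 - 109)*(-29) - 2262) = -14805*(-79*(-29) - 2262) = -14805*(2291 - 2262) = -14805*29 = -429345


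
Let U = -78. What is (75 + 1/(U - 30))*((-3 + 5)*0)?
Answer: 0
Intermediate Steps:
(75 + 1/(U - 30))*((-3 + 5)*0) = (75 + 1/(-78 - 30))*((-3 + 5)*0) = (75 + 1/(-108))*(2*0) = (75 - 1/108)*0 = (8099/108)*0 = 0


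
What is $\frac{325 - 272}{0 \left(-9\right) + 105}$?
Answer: $\frac{53}{105} \approx 0.50476$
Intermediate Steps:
$\frac{325 - 272}{0 \left(-9\right) + 105} = \frac{53}{0 + 105} = \frac{53}{105}$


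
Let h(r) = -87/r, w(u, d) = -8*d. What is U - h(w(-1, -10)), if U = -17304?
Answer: -1384233/80 ≈ -17303.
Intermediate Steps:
U - h(w(-1, -10)) = -17304 - (-87)/((-8*(-10))) = -17304 - (-87)/80 = -17304 - 1*(-87/80) = -17304 + 87/80 = -1384233/80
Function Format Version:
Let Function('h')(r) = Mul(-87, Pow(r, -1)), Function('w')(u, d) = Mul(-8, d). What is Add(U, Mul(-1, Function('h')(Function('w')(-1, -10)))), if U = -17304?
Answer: Rational(-1384233, 80) ≈ -17303.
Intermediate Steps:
Add(U, Mul(-1, Function('h')(Function('w')(-1, -10)))) = Add(-17304, Mul(-1, Mul(-87, Pow(Mul(-8, -10), -1)))) = Add(-17304, Mul(-1, Mul(-87, Pow(80, -1)))) = Add(-17304, Mul(-1, Mul(-87, Rational(1, 80)))) = Add(-17304, Mul(-1, Rational(-87, 80))) = Add(-17304, Rational(87, 80)) = Rational(-1384233, 80)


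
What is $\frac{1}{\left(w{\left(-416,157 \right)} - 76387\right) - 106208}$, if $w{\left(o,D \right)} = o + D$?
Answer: $- \frac{1}{182854} \approx -5.4688 \cdot 10^{-6}$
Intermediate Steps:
$w{\left(o,D \right)} = D + o$
$\frac{1}{\left(w{\left(-416,157 \right)} - 76387\right) - 106208} = \frac{1}{\left(\left(157 - 416\right) - 76387\right) - 106208} = \frac{1}{\left(-259 - 76387\right) - 106208} = \frac{1}{-76646 - 106208} = \frac{1}{-182854} = - \frac{1}{182854}$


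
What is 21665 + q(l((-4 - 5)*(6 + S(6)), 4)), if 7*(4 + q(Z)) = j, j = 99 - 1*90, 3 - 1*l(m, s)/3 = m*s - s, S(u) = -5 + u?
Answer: 151636/7 ≈ 21662.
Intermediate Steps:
l(m, s) = 9 + 3*s - 3*m*s (l(m, s) = 9 - 3*(m*s - s) = 9 - 3*(-s + m*s) = 9 + (3*s - 3*m*s) = 9 + 3*s - 3*m*s)
j = 9 (j = 99 - 90 = 9)
q(Z) = -19/7 (q(Z) = -4 + (1/7)*9 = -4 + 9/7 = -19/7)
21665 + q(l((-4 - 5)*(6 + S(6)), 4)) = 21665 - 19/7 = 151636/7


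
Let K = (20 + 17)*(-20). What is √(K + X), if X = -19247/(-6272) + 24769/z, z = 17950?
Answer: 27*I*√40780302722/201040 ≈ 27.121*I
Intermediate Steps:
K = -740 (K = 37*(-20) = -740)
X = 250417409/56291200 (X = -19247/(-6272) + 24769/17950 = -19247*(-1/6272) + 24769*(1/17950) = 19247/6272 + 24769/17950 = 250417409/56291200 ≈ 4.4486)
√(K + X) = √(-740 + 250417409/56291200) = √(-41405070591/56291200) = 27*I*√40780302722/201040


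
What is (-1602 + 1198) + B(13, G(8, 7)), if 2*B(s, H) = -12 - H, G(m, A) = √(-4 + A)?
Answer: -410 - √3/2 ≈ -410.87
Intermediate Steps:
B(s, H) = -6 - H/2 (B(s, H) = (-12 - H)/2 = -6 - H/2)
(-1602 + 1198) + B(13, G(8, 7)) = (-1602 + 1198) + (-6 - √(-4 + 7)/2) = -404 + (-6 - √3/2) = -410 - √3/2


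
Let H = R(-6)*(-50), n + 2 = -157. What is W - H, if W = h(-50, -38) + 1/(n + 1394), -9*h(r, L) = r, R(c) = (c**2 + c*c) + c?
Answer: 36741259/11115 ≈ 3305.6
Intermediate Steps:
n = -159 (n = -2 - 157 = -159)
R(c) = c + 2*c**2 (R(c) = (c**2 + c**2) + c = 2*c**2 + c = c + 2*c**2)
h(r, L) = -r/9
W = 61759/11115 (W = -1/9*(-50) + 1/(-159 + 1394) = 50/9 + 1/1235 = 61759/11115 ≈ 5.5564)
H = -3300 (H = -6*(1 + 2*(-6))*(-50) = -6*(1 - 12)*(-50) = -6*(-11)*(-50) = 66*(-50) = -3300)
W - H = 61759/11115 - 1*(-3300) = 61759/11115 + 3300 = 36741259/11115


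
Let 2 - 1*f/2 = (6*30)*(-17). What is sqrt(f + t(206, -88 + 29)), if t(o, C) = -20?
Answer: 2*sqrt(1526) ≈ 78.128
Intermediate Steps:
f = 6124 (f = 4 - 2*6*30*(-17) = 4 - 360*(-17) = 4 - 2*(-3060) = 4 + 6120 = 6124)
sqrt(f + t(206, -88 + 29)) = sqrt(6124 - 20) = sqrt(6104) = 2*sqrt(1526)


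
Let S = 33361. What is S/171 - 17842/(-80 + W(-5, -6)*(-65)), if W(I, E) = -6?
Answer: 3645464/26505 ≈ 137.54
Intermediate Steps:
S/171 - 17842/(-80 + W(-5, -6)*(-65)) = 33361/171 - 17842/(-80 - 6*(-65)) = 33361*(1/171) - 17842/(-80 + 390) = 33361/171 - 17842/310 = 33361/171 - 17842*1/310 = 33361/171 - 8921/155 = 3645464/26505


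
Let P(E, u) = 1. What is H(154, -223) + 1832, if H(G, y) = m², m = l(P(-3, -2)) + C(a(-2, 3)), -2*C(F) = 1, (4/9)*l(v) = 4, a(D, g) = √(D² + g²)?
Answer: 7617/4 ≈ 1904.3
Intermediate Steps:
l(v) = 9 (l(v) = (9/4)*4 = 9)
C(F) = -½ (C(F) = -½*1 = -½)
m = 17/2 (m = 9 - ½ = 17/2 ≈ 8.5000)
H(G, y) = 289/4 (H(G, y) = (17/2)² = 289/4)
H(154, -223) + 1832 = 289/4 + 1832 = 7617/4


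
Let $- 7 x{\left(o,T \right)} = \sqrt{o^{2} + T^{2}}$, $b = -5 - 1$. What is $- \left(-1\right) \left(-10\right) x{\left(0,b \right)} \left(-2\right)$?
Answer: $- \frac{120}{7} \approx -17.143$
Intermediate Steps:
$b = -6$
$x{\left(o,T \right)} = - \frac{\sqrt{T^{2} + o^{2}}}{7}$ ($x{\left(o,T \right)} = - \frac{\sqrt{o^{2} + T^{2}}}{7} = - \frac{\sqrt{T^{2} + o^{2}}}{7}$)
$- \left(-1\right) \left(-10\right) x{\left(0,b \right)} \left(-2\right) = - \left(-1\right) \left(-10\right) \left(- \frac{\sqrt{\left(-6\right)^{2} + 0^{2}}}{7}\right) \left(-2\right) = \left(-1\right) 10 \left(- \frac{\sqrt{36 + 0}}{7}\right) \left(-2\right) = - 10 \left(- \frac{\sqrt{36}}{7}\right) \left(-2\right) = - 10 \left(\left(- \frac{1}{7}\right) 6\right) \left(-2\right) = \left(-10\right) \left(- \frac{6}{7}\right) \left(-2\right) = \frac{60}{7} \left(-2\right) = - \frac{120}{7}$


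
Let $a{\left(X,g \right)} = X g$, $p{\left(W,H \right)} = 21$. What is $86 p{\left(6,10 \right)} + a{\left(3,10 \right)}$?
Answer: $1836$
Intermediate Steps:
$86 p{\left(6,10 \right)} + a{\left(3,10 \right)} = 86 \cdot 21 + 3 \cdot 10 = 1806 + 30 = 1836$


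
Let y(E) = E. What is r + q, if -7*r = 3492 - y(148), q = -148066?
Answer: -1039806/7 ≈ -1.4854e+5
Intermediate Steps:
r = -3344/7 (r = -(3492 - 1*148)/7 = -(3492 - 148)/7 = -1/7*3344 = -3344/7 ≈ -477.71)
r + q = -3344/7 - 148066 = -1039806/7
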